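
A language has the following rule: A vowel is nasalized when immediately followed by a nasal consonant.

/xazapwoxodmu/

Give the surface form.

no segment meets the rule's conditions; no change.

[xazapwoxodmu]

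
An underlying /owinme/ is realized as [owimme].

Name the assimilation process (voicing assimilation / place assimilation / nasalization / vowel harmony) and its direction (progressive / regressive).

place assimilation, regressive

/n/→[m].
Each target copies a feature from the following segment, so the direction is regressive.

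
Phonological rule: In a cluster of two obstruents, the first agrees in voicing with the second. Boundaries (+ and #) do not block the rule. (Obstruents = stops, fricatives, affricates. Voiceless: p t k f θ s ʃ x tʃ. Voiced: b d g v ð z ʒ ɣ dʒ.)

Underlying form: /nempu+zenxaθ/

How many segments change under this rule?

0

No segment meets the rule's conditions.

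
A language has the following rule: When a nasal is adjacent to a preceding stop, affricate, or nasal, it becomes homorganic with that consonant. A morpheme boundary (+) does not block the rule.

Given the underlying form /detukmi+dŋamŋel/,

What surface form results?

/m/ after /k/ (velar) → [ŋ]
/ŋ/ after /d/ (alveolar) → [n]
/ŋ/ after /m/ (labial) → [m]

[detukŋi+dnammel]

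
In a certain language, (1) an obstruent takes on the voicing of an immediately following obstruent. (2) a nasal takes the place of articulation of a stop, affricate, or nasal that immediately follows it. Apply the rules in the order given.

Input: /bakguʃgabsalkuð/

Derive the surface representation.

Rule 1: /k/ before /g/ (voiced) → [g]
Rule 1: /ʃ/ before /g/ (voiced) → [ʒ]
Rule 1: /b/ before /s/ (voiceless) → [p]
After rule 1: bagguʒgapsalkuð
Rule 2: no segment meets the rule's conditions; no change.

[bagguʒgapsalkuð]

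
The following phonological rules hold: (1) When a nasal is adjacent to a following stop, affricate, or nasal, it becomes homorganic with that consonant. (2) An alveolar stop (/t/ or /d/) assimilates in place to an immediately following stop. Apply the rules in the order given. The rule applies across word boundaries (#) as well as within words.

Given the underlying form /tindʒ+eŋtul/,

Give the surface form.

[tiɲdʒ+entul]

Rule 1: /n/ before /dʒ/ (palatal) → [ɲ]
Rule 1: /ŋ/ before /t/ (alveolar) → [n]
After rule 1: tiɲdʒ+entul
Rule 2: no segment meets the rule's conditions; no change.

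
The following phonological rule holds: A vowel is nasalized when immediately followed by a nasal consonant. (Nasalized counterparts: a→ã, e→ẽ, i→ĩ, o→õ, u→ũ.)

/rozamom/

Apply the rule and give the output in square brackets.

/a/ before nasal /m/ → [ã]
/o/ before nasal /m/ → [õ]

[rozãmõm]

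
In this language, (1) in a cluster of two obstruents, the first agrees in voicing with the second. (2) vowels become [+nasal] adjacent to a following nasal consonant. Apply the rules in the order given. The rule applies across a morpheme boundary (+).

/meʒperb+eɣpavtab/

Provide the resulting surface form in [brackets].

Rule 1: /ʒ/ before /p/ (voiceless) → [ʃ]
Rule 1: /ɣ/ before /p/ (voiceless) → [x]
Rule 1: /v/ before /t/ (voiceless) → [f]
After rule 1: meʃperb+expaftab
Rule 2: no segment meets the rule's conditions; no change.

[meʃperb+expaftab]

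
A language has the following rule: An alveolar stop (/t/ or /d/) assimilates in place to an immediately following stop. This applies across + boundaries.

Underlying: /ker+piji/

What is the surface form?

no segment meets the rule's conditions; no change.

[ker+piji]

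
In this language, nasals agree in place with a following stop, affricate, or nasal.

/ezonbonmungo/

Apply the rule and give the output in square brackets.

/n/ before /b/ (labial) → [m]
/n/ before /m/ (labial) → [m]
/n/ before /g/ (velar) → [ŋ]

[ezombommuŋgo]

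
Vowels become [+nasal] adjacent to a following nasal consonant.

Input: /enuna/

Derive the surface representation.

/e/ before nasal /n/ → [ẽ]
/u/ before nasal /n/ → [ũ]

[ẽnũna]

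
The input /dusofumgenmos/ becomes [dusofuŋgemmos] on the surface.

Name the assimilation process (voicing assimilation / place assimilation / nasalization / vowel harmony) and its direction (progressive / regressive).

/m/→[ŋ] /n/→[m].
Each target copies a feature from the following segment, so the direction is regressive.

place assimilation, regressive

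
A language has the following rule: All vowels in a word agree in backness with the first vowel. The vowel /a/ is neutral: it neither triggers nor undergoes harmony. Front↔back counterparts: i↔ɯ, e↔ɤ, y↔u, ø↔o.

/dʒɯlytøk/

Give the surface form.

[dʒɯlutok]

/y/ harmonizes with /ɯ/ ([+back]) → [u]
/ø/ harmonizes with /ɯ/ ([+back]) → [o]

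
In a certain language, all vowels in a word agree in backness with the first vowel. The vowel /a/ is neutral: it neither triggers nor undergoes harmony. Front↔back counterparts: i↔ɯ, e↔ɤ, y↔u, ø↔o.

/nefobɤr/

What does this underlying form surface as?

/o/ harmonizes with /e/ ([-back]) → [ø]
/ɤ/ harmonizes with /e/ ([-back]) → [e]

[neføber]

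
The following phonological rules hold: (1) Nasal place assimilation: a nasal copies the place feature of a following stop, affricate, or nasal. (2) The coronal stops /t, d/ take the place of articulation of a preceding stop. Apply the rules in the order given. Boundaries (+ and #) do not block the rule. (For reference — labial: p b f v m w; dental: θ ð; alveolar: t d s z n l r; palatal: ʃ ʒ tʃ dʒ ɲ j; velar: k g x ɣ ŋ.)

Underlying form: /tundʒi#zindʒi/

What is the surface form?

Rule 1: /n/ before /dʒ/ (palatal) → [ɲ]
Rule 1: /n/ before /dʒ/ (palatal) → [ɲ]
After rule 1: tuɲdʒi#ziɲdʒi
Rule 2: no segment meets the rule's conditions; no change.

[tuɲdʒi#ziɲdʒi]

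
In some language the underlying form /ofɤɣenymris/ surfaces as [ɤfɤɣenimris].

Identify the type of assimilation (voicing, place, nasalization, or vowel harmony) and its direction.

/o/→[ɤ] /y/→[i].
Vowels agree with the last vowel, so the harmony is regressive.

vowel harmony, regressive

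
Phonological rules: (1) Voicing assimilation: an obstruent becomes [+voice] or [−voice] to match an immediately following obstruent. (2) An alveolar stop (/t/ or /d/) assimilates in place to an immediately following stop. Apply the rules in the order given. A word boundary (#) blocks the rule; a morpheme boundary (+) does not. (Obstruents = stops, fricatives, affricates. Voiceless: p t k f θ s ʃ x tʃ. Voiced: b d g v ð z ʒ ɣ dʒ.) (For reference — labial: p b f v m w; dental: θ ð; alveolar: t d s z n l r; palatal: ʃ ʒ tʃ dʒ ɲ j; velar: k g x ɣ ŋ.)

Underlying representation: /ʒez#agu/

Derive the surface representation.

[ʒez#agu]

Rule 1: no segment meets the rule's conditions; no change.
After rule 1: ʒez#agu
Rule 2: no segment meets the rule's conditions; no change.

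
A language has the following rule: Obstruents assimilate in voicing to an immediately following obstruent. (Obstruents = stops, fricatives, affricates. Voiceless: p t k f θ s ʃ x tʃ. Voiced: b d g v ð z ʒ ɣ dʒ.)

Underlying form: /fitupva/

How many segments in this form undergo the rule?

1

/p/ before /v/ (voiced) → [b]
1 segment changes.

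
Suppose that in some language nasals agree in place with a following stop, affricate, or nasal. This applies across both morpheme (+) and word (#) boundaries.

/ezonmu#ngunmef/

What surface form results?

/n/ before /m/ (labial) → [m]
/n/ before /g/ (velar) → [ŋ]
/n/ before /m/ (labial) → [m]

[ezommu#ŋgummef]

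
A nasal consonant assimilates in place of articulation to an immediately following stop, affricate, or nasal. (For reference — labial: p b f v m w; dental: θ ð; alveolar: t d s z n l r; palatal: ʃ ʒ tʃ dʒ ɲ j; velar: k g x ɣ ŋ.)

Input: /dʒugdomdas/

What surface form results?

[dʒugdondas]

/m/ before /d/ (alveolar) → [n]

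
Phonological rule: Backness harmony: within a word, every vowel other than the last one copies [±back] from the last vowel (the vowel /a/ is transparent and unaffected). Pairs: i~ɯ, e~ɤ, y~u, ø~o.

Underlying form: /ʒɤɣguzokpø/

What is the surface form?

[ʒeɣgyzøkpø]

/ɤ/ harmonizes with /ø/ ([-back]) → [e]
/u/ harmonizes with /ø/ ([-back]) → [y]
/o/ harmonizes with /ø/ ([-back]) → [ø]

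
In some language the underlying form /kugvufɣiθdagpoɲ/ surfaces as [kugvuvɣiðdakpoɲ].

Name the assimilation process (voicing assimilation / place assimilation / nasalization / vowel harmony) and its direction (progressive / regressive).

voicing assimilation, regressive

/f/→[v] /θ/→[ð] /g/→[k].
Each target copies a feature from the following segment, so the direction is regressive.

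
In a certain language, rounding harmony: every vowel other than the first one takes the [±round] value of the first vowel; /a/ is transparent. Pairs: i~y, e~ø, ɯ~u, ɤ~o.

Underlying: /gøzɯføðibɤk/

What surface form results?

/ɯ/ harmonizes with /ø/ ([+round]) → [u]
/i/ harmonizes with /ø/ ([+round]) → [y]
/ɤ/ harmonizes with /ø/ ([+round]) → [o]

[gøzuføðybok]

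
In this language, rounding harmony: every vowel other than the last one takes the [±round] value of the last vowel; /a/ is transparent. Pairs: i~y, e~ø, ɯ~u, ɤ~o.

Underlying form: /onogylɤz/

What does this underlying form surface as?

[ɤnɤgilɤz]

/o/ harmonizes with /ɤ/ ([-round]) → [ɤ]
/o/ harmonizes with /ɤ/ ([-round]) → [ɤ]
/y/ harmonizes with /ɤ/ ([-round]) → [i]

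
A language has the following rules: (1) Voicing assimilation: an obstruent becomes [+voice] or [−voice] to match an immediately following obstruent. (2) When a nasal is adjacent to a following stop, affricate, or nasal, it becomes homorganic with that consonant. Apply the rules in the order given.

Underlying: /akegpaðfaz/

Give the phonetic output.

Rule 1: /g/ before /p/ (voiceless) → [k]
Rule 1: /ð/ before /f/ (voiceless) → [θ]
After rule 1: akekpaθfaz
Rule 2: no segment meets the rule's conditions; no change.

[akekpaθfaz]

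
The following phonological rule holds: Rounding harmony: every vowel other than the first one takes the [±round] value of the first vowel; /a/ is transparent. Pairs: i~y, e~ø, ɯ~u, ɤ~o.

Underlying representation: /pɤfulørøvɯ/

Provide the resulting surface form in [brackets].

[pɤfɯlerevɯ]

/u/ harmonizes with /ɤ/ ([-round]) → [ɯ]
/ø/ harmonizes with /ɤ/ ([-round]) → [e]
/ø/ harmonizes with /ɤ/ ([-round]) → [e]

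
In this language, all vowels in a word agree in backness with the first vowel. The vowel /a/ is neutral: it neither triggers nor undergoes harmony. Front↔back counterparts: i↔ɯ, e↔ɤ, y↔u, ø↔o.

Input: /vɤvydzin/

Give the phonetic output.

/y/ harmonizes with /ɤ/ ([+back]) → [u]
/i/ harmonizes with /ɤ/ ([+back]) → [ɯ]

[vɤvudzɯn]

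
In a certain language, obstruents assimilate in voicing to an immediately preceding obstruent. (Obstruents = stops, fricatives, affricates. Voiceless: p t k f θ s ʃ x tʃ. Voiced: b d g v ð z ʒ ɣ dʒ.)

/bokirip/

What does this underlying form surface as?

[bokirip]

no segment meets the rule's conditions; no change.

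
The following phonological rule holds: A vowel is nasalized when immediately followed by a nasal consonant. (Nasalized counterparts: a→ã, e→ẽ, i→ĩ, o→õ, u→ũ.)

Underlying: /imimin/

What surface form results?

[ĩmĩmĩn]

/i/ before nasal /m/ → [ĩ]
/i/ before nasal /m/ → [ĩ]
/i/ before nasal /n/ → [ĩ]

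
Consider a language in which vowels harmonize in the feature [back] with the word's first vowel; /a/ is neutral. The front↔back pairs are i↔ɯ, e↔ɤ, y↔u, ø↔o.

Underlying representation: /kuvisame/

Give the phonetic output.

/i/ harmonizes with /u/ ([+back]) → [ɯ]
/e/ harmonizes with /u/ ([+back]) → [ɤ]

[kuvɯsamɤ]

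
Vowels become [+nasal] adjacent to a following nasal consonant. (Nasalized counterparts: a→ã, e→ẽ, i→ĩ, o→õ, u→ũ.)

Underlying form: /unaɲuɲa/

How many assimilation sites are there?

/u/ before nasal /n/ → [ũ]
/a/ before nasal /ɲ/ → [ã]
/u/ before nasal /ɲ/ → [ũ]
3 segments change.

3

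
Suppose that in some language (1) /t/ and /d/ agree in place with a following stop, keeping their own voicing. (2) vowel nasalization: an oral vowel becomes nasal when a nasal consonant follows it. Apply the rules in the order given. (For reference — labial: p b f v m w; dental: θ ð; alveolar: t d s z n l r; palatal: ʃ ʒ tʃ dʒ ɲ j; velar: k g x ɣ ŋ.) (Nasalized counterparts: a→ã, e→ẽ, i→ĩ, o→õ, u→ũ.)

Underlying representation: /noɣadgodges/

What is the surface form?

Rule 1: /d/ before /g/ (velar) → [g]
Rule 1: /d/ before /g/ (velar) → [g]
After rule 1: noɣaggogges
Rule 2: no segment meets the rule's conditions; no change.

[noɣaggogges]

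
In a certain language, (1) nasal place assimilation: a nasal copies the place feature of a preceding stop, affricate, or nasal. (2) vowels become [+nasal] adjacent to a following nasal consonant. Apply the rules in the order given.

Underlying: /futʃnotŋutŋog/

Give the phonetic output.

[futʃɲotnutnog]

Rule 1: /n/ after /tʃ/ (palatal) → [ɲ]
Rule 1: /ŋ/ after /t/ (alveolar) → [n]
Rule 1: /ŋ/ after /t/ (alveolar) → [n]
After rule 1: futʃɲotnutnog
Rule 2: no segment meets the rule's conditions; no change.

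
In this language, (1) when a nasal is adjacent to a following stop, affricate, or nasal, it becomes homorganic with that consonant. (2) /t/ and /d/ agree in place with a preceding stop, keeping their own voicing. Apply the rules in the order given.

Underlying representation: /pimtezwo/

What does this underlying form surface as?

[pintezwo]

Rule 1: /m/ before /t/ (alveolar) → [n]
After rule 1: pintezwo
Rule 2: no segment meets the rule's conditions; no change.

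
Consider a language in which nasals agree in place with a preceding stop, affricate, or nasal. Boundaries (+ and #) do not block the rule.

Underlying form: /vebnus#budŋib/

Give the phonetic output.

/n/ after /b/ (labial) → [m]
/ŋ/ after /d/ (alveolar) → [n]

[vebmus#budnib]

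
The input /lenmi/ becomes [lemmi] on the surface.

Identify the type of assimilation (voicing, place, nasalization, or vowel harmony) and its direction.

place assimilation, regressive

/n/→[m].
Each target copies a feature from the following segment, so the direction is regressive.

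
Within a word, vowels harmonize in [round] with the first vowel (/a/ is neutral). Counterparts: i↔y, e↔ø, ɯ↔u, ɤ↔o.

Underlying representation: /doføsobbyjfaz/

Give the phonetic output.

[doføsobbyjfaz]

no segment meets the rule's conditions; no change.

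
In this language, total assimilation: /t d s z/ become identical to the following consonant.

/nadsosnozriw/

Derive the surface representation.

[nassonnorriw]

/d/ before /s/ → [s] (total assimilation)
/s/ before /n/ → [n] (total assimilation)
/z/ before /r/ → [r] (total assimilation)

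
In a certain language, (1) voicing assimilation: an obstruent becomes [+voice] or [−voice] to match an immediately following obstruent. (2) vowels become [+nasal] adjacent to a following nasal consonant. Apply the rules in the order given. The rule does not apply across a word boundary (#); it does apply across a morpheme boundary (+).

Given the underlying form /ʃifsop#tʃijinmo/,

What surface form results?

Rule 1: no segment meets the rule's conditions; no change.
After rule 1: ʃifsop#tʃijinmo
Rule 2: /i/ before nasal /n/ → [ĩ]

[ʃifsop#tʃijĩnmo]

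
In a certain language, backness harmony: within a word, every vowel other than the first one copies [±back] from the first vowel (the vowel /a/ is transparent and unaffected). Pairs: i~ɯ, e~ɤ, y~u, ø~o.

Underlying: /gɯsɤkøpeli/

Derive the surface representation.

[gɯsɤkopɤlɯ]

/ø/ harmonizes with /ɯ/ ([+back]) → [o]
/e/ harmonizes with /ɯ/ ([+back]) → [ɤ]
/i/ harmonizes with /ɯ/ ([+back]) → [ɯ]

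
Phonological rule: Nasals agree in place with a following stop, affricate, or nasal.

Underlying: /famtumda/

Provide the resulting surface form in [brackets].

[fantunda]

/m/ before /t/ (alveolar) → [n]
/m/ before /d/ (alveolar) → [n]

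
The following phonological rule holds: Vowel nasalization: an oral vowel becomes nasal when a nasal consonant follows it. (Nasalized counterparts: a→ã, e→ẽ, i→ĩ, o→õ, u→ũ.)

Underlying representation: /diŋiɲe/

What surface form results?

[dĩŋĩɲe]

/i/ before nasal /ŋ/ → [ĩ]
/i/ before nasal /ɲ/ → [ĩ]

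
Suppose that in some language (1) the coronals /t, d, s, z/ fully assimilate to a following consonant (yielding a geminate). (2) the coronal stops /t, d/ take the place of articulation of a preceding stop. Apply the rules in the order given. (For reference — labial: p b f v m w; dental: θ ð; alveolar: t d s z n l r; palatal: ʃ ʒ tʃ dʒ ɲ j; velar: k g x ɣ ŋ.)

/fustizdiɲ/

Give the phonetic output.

[futtiddiɲ]

Rule 1: /s/ before /t/ → [t] (total assimilation)
Rule 1: /z/ before /d/ → [d] (total assimilation)
After rule 1: futtiddiɲ
Rule 2: no segment meets the rule's conditions; no change.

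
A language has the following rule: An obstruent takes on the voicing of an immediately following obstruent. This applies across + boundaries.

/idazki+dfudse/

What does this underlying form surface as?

[idaski+tfutse]

/z/ before /k/ (voiceless) → [s]
/d/ before /f/ (voiceless) → [t]
/d/ before /s/ (voiceless) → [t]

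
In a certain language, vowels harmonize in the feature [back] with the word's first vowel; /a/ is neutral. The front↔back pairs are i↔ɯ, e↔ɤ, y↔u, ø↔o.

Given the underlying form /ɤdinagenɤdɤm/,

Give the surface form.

/i/ harmonizes with /ɤ/ ([+back]) → [ɯ]
/e/ harmonizes with /ɤ/ ([+back]) → [ɤ]

[ɤdɯnagɤnɤdɤm]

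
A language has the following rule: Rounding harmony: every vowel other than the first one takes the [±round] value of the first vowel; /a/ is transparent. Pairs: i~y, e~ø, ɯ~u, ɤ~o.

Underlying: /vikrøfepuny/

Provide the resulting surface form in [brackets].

[vikrefepɯni]

/ø/ harmonizes with /i/ ([-round]) → [e]
/u/ harmonizes with /i/ ([-round]) → [ɯ]
/y/ harmonizes with /i/ ([-round]) → [i]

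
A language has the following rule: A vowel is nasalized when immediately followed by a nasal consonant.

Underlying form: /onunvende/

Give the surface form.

/o/ before nasal /n/ → [õ]
/u/ before nasal /n/ → [ũ]
/e/ before nasal /n/ → [ẽ]

[õnũnvẽnde]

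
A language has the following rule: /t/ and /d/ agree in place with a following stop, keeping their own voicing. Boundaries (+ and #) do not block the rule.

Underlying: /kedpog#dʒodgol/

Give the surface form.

/d/ before /p/ (labial) → [b]
/d/ before /g/ (velar) → [g]

[kebpog#dʒoggol]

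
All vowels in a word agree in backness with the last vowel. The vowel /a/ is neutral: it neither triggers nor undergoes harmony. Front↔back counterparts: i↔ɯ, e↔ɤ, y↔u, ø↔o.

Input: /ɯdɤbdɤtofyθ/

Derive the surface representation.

/ɯ/ harmonizes with /y/ ([-back]) → [i]
/ɤ/ harmonizes with /y/ ([-back]) → [e]
/ɤ/ harmonizes with /y/ ([-back]) → [e]
/o/ harmonizes with /y/ ([-back]) → [ø]

[idebdetøfyθ]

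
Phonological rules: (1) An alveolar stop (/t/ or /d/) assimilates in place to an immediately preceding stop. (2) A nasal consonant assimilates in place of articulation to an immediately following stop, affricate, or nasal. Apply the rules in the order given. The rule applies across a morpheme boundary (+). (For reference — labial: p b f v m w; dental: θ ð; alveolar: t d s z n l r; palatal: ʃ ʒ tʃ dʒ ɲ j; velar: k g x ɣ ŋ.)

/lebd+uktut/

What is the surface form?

[lebb+ukkut]

Rule 1: /d/ after /b/ (labial) → [b]
Rule 1: /t/ after /k/ (velar) → [k]
After rule 1: lebb+ukkut
Rule 2: no segment meets the rule's conditions; no change.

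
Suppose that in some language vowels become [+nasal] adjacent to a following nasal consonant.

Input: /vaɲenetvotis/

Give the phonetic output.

/a/ before nasal /ɲ/ → [ã]
/e/ before nasal /n/ → [ẽ]

[vãɲẽnetvotis]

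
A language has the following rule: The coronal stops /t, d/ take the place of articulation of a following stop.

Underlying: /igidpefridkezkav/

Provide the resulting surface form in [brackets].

/d/ before /p/ (labial) → [b]
/d/ before /k/ (velar) → [g]

[igibpefrigkezkav]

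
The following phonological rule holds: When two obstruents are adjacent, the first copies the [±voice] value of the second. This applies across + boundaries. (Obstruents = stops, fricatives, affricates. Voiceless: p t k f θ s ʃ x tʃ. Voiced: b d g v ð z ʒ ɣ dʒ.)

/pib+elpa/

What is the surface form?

no segment meets the rule's conditions; no change.

[pib+elpa]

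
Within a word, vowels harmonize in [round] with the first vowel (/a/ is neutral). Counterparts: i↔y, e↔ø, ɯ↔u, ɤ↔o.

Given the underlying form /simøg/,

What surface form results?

[simeg]

/ø/ harmonizes with /i/ ([-round]) → [e]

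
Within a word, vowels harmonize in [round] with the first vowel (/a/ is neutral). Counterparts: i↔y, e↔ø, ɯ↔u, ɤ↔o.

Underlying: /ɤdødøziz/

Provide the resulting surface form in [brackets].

[ɤdedeziz]

/ø/ harmonizes with /ɤ/ ([-round]) → [e]
/ø/ harmonizes with /ɤ/ ([-round]) → [e]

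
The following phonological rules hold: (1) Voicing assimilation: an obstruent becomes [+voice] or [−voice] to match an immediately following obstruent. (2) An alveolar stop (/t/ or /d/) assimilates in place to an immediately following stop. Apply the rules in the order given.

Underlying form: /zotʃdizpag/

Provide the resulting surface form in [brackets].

[zodʒdispag]

Rule 1: /tʃ/ before /d/ (voiced) → [dʒ]
Rule 1: /z/ before /p/ (voiceless) → [s]
After rule 1: zodʒdispag
Rule 2: no segment meets the rule's conditions; no change.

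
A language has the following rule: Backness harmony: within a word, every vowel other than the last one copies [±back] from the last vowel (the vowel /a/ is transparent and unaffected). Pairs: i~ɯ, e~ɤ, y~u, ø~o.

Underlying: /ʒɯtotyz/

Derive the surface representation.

[ʒitøtyz]

/ɯ/ harmonizes with /y/ ([-back]) → [i]
/o/ harmonizes with /y/ ([-back]) → [ø]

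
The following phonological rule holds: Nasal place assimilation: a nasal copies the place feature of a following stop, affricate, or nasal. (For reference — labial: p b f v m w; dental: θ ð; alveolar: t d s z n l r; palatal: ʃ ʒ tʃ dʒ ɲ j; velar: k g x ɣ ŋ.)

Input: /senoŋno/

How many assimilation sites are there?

/ŋ/ before /n/ (alveolar) → [n]
1 segment changes.

1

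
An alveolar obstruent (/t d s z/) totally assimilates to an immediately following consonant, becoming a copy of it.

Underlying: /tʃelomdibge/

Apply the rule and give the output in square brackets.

[tʃelomdibge]

no segment meets the rule's conditions; no change.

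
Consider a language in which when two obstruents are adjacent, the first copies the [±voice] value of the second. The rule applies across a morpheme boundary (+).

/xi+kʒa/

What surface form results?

[xi+gʒa]

/k/ before /ʒ/ (voiced) → [g]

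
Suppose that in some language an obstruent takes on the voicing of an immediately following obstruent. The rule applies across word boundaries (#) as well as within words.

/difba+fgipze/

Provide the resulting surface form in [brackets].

[divba+vgibze]

/f/ before /b/ (voiced) → [v]
/f/ before /g/ (voiced) → [v]
/p/ before /z/ (voiced) → [b]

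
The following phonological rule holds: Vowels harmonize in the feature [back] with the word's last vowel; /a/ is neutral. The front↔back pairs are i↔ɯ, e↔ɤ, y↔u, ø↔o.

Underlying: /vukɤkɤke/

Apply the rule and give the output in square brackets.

[vykekeke]

/u/ harmonizes with /e/ ([-back]) → [y]
/ɤ/ harmonizes with /e/ ([-back]) → [e]
/ɤ/ harmonizes with /e/ ([-back]) → [e]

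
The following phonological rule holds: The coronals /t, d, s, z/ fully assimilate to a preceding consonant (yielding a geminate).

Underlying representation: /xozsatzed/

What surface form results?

[xozzatted]

/s/ after /z/ → [z] (total assimilation)
/z/ after /t/ → [t] (total assimilation)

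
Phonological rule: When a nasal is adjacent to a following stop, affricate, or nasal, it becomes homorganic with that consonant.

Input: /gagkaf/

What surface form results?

[gagkaf]

no segment meets the rule's conditions; no change.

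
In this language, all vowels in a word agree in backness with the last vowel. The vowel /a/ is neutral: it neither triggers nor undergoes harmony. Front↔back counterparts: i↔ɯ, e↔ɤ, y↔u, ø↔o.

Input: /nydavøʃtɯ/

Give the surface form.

[nudavoʃtɯ]

/y/ harmonizes with /ɯ/ ([+back]) → [u]
/ø/ harmonizes with /ɯ/ ([+back]) → [o]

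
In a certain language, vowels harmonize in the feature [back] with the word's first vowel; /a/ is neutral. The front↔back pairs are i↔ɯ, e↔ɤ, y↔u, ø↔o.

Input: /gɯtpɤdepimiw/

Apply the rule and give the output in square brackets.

[gɯtpɤdɤpɯmɯw]

/e/ harmonizes with /ɯ/ ([+back]) → [ɤ]
/i/ harmonizes with /ɯ/ ([+back]) → [ɯ]
/i/ harmonizes with /ɯ/ ([+back]) → [ɯ]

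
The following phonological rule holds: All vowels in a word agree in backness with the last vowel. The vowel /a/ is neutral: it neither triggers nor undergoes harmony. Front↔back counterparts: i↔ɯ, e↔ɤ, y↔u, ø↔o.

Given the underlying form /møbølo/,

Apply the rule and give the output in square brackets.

[mobolo]

/ø/ harmonizes with /o/ ([+back]) → [o]
/ø/ harmonizes with /o/ ([+back]) → [o]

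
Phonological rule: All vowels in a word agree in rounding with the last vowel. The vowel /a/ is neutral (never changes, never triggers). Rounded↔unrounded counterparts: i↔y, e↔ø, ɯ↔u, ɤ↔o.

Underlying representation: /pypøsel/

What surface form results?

[pipesel]

/y/ harmonizes with /e/ ([-round]) → [i]
/ø/ harmonizes with /e/ ([-round]) → [e]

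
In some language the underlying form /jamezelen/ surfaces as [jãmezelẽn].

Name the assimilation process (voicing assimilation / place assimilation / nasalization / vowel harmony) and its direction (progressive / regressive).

nasalization, regressive

/a/→[ã] /e/→[ẽ].
Each target copies a feature from the following segment, so the direction is regressive.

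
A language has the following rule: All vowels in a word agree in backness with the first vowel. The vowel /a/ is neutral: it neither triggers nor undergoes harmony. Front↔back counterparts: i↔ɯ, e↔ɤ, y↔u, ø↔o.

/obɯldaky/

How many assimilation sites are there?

1

/y/ harmonizes with /o/ ([+back]) → [u]
1 segment changes.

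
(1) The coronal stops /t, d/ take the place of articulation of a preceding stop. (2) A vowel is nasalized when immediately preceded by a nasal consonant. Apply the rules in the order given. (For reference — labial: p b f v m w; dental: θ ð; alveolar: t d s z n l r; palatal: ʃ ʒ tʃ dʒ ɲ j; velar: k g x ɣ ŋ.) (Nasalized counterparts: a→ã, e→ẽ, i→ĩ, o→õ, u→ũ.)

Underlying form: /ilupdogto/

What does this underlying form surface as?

[ilupbogko]

Rule 1: /d/ after /p/ (labial) → [b]
Rule 1: /t/ after /g/ (velar) → [k]
After rule 1: ilupbogko
Rule 2: no segment meets the rule's conditions; no change.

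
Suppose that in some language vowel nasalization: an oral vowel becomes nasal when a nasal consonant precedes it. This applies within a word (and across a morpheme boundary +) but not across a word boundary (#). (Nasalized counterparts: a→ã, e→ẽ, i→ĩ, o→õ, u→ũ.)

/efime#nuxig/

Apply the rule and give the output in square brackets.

[efimẽ#nũxig]

/e/ after nasal /m/ → [ẽ]
/u/ after nasal /n/ → [ũ]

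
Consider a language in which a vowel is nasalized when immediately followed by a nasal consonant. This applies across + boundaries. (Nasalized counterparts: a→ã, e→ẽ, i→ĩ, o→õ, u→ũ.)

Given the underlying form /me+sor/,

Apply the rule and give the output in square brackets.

[me+sor]

no segment meets the rule's conditions; no change.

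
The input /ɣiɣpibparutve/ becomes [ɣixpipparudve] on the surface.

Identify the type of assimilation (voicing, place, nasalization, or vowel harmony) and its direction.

voicing assimilation, regressive

/ɣ/→[x] /b/→[p] /t/→[d].
Each target copies a feature from the following segment, so the direction is regressive.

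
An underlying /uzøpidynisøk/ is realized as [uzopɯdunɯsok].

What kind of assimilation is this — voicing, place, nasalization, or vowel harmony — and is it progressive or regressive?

/ø/→[o] /i/→[ɯ] /y/→[u] /i/→[ɯ] /ø/→[o].
Vowels agree with the first vowel, so the harmony is progressive.

vowel harmony, progressive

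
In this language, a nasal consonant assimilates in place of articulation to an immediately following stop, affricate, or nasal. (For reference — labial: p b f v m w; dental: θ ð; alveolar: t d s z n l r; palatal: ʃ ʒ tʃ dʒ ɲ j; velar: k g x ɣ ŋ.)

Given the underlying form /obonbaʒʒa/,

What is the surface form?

[obombaʒʒa]

/n/ before /b/ (labial) → [m]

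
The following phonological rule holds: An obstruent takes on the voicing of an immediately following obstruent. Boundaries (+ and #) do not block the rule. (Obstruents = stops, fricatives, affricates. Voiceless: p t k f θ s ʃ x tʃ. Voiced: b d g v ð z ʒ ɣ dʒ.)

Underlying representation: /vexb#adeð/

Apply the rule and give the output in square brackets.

[veɣb#adeð]

/x/ before /b/ (voiced) → [ɣ]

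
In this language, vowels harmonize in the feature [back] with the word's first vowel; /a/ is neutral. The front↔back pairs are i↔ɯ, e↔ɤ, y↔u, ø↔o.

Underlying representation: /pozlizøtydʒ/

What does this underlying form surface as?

[pozlɯzotudʒ]

/i/ harmonizes with /o/ ([+back]) → [ɯ]
/ø/ harmonizes with /o/ ([+back]) → [o]
/y/ harmonizes with /o/ ([+back]) → [u]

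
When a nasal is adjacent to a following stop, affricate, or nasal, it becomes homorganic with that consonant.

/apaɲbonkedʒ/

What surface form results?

/ɲ/ before /b/ (labial) → [m]
/n/ before /k/ (velar) → [ŋ]

[apamboŋkedʒ]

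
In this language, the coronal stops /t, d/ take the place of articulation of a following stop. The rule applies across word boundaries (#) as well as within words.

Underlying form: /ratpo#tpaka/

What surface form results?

[rappo#ppaka]

/t/ before /p/ (labial) → [p]
/t/ before /p/ (labial) → [p]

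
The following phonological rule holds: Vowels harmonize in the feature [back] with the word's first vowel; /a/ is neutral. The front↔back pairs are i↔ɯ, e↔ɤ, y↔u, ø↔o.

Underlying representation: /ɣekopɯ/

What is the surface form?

/o/ harmonizes with /e/ ([-back]) → [ø]
/ɯ/ harmonizes with /e/ ([-back]) → [i]

[ɣekøpi]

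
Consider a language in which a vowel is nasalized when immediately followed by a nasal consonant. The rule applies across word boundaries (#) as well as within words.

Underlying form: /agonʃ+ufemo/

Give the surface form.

[agõnʃ+ufẽmo]

/o/ before nasal /n/ → [õ]
/e/ before nasal /m/ → [ẽ]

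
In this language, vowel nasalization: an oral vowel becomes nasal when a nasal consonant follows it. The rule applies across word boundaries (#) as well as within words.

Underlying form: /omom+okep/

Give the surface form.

[õmõm+okep]

/o/ before nasal /m/ → [õ]
/o/ before nasal /m/ → [õ]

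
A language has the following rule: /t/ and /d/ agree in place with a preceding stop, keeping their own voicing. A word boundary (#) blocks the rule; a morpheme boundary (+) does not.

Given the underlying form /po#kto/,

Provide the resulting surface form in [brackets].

[po#kko]

/t/ after /k/ (velar) → [k]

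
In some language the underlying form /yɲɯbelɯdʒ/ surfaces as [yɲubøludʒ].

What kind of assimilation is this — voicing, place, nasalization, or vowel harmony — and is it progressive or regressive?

/ɯ/→[u] /e/→[ø] /ɯ/→[u].
Vowels agree with the first vowel, so the harmony is progressive.

vowel harmony, progressive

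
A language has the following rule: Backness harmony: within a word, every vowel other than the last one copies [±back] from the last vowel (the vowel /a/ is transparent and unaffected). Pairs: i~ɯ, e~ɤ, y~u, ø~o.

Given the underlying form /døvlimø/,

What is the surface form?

no segment meets the rule's conditions; no change.

[døvlimø]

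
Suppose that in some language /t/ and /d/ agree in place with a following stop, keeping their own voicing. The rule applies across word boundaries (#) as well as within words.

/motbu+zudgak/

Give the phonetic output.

/t/ before /b/ (labial) → [p]
/d/ before /g/ (velar) → [g]

[mopbu+zuggak]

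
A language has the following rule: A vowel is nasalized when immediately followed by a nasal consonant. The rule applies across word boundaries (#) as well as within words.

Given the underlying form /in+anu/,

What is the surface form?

/i/ before nasal /n/ → [ĩ]
/a/ before nasal /n/ → [ã]

[ĩn+ãnu]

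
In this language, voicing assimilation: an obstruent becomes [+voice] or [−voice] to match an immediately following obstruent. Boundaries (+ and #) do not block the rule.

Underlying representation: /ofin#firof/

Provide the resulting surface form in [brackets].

no segment meets the rule's conditions; no change.

[ofin#firof]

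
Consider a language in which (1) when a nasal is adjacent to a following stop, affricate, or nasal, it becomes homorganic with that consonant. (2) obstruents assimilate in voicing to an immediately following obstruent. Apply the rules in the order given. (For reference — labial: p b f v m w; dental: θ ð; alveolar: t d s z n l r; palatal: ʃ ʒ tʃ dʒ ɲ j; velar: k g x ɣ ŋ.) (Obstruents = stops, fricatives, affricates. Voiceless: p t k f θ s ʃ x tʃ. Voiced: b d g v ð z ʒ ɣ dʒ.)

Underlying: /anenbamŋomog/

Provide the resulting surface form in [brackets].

[anembaŋŋomog]

Rule 1: /n/ before /b/ (labial) → [m]
Rule 1: /m/ before /ŋ/ (velar) → [ŋ]
After rule 1: anembaŋŋomog
Rule 2: no segment meets the rule's conditions; no change.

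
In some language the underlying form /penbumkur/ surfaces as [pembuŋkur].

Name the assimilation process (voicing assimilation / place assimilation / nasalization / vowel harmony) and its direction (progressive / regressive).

/n/→[m] /m/→[ŋ].
Each target copies a feature from the following segment, so the direction is regressive.

place assimilation, regressive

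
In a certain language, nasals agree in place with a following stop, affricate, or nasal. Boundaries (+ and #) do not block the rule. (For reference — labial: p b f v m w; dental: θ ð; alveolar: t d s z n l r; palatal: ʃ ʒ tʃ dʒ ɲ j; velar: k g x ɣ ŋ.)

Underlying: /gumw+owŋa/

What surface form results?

[gumw+owŋa]

no segment meets the rule's conditions; no change.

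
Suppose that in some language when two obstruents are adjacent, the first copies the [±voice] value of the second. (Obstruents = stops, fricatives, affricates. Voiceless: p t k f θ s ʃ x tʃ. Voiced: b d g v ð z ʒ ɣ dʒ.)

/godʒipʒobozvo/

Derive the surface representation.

[godʒibʒobozvo]

/p/ before /ʒ/ (voiced) → [b]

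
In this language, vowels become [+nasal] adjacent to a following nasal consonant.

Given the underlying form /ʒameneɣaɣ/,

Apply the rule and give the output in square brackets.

/a/ before nasal /m/ → [ã]
/e/ before nasal /n/ → [ẽ]

[ʒãmẽneɣaɣ]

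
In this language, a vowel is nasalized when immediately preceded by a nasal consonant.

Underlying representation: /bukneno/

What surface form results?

/e/ after nasal /n/ → [ẽ]
/o/ after nasal /n/ → [õ]

[buknẽnõ]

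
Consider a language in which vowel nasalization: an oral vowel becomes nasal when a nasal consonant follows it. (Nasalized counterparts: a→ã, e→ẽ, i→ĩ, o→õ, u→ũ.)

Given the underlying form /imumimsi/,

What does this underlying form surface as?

[ĩmũmĩmsi]

/i/ before nasal /m/ → [ĩ]
/u/ before nasal /m/ → [ũ]
/i/ before nasal /m/ → [ĩ]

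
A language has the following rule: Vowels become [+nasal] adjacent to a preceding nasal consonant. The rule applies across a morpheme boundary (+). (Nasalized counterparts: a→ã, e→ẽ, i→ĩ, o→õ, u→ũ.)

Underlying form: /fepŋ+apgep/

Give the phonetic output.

/a/ after nasal /ŋ/ → [ã]

[fepŋ+ãpgep]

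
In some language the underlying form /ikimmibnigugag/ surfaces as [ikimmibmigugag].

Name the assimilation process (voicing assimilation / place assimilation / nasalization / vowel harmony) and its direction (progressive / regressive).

place assimilation, progressive

/n/→[m].
Each target copies a feature from the preceding segment, so the direction is progressive.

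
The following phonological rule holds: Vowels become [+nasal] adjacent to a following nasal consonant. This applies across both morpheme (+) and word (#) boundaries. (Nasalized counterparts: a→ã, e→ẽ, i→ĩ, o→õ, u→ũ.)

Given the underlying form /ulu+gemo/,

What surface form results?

[ulu+gẽmo]

/e/ before nasal /m/ → [ẽ]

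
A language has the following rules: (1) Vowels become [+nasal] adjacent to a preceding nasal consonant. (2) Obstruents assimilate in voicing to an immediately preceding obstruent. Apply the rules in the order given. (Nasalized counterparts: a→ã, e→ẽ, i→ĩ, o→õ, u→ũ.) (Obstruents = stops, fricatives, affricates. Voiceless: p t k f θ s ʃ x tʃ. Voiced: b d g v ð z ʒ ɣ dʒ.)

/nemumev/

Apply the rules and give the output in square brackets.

Rule 1: /e/ after nasal /n/ → [ẽ]
Rule 1: /u/ after nasal /m/ → [ũ]
Rule 1: /e/ after nasal /m/ → [ẽ]
After rule 1: nẽmũmẽv
Rule 2: no segment meets the rule's conditions; no change.

[nẽmũmẽv]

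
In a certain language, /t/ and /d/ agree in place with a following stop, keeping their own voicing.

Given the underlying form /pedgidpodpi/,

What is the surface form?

[peggibpobpi]

/d/ before /g/ (velar) → [g]
/d/ before /p/ (labial) → [b]
/d/ before /p/ (labial) → [b]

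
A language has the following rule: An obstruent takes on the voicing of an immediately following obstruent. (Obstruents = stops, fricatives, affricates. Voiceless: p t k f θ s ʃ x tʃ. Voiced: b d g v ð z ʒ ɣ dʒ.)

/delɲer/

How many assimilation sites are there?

0

No segment meets the rule's conditions.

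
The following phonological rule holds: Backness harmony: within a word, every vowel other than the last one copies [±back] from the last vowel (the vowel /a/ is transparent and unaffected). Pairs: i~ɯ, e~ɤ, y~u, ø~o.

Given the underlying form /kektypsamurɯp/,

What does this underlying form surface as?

[kɤktupsamurɯp]

/e/ harmonizes with /ɯ/ ([+back]) → [ɤ]
/y/ harmonizes with /ɯ/ ([+back]) → [u]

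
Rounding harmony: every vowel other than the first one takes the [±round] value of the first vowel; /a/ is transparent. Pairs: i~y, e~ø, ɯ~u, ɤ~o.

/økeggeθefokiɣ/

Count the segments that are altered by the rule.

4

/e/ harmonizes with /ø/ ([+round]) → [ø]
/e/ harmonizes with /ø/ ([+round]) → [ø]
/e/ harmonizes with /ø/ ([+round]) → [ø]
/i/ harmonizes with /ø/ ([+round]) → [y]
4 segments change.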